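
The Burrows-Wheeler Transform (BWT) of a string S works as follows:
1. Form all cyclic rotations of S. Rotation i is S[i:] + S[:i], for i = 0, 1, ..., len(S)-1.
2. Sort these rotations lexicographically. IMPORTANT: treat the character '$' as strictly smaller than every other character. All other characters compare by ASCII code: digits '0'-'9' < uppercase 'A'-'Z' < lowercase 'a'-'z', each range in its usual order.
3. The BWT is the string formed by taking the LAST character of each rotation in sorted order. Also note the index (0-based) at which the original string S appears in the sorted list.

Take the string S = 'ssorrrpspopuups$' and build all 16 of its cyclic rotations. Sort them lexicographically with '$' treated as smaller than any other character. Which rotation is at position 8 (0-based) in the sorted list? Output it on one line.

All 16 rotations (rotation i = S[i:]+S[:i]):
  rot[0] = ssorrrpspopuups$
  rot[1] = sorrrpspopuups$s
  rot[2] = orrrpspopuups$ss
  rot[3] = rrrpspopuups$sso
  rot[4] = rrpspopuups$ssor
  rot[5] = rpspopuups$ssorr
  rot[6] = pspopuups$ssorrr
  rot[7] = spopuups$ssorrrp
  rot[8] = popuups$ssorrrps
  rot[9] = opuups$ssorrrpsp
  rot[10] = puups$ssorrrpspo
  rot[11] = uups$ssorrrpspop
  rot[12] = ups$ssorrrpspopu
  rot[13] = ps$ssorrrpspopuu
  rot[14] = s$ssorrrpspopuup
  rot[15] = $ssorrrpspopuups
Sorted (with $ < everything):
  sorted[0] = $ssorrrpspopuups
  sorted[1] = opuups$ssorrrpsp
  sorted[2] = orrrpspopuups$ss
  sorted[3] = popuups$ssorrrps
  sorted[4] = ps$ssorrrpspopuu
  sorted[5] = pspopuups$ssorrr
  sorted[6] = puups$ssorrrpspo
  sorted[7] = rpspopuups$ssorr
  sorted[8] = rrpspopuups$ssor
  sorted[9] = rrrpspopuups$sso
  sorted[10] = s$ssorrrpspopuup
  sorted[11] = sorrrpspopuups$s
  sorted[12] = spopuups$ssorrrp
  sorted[13] = ssorrrpspopuups$
  sorted[14] = ups$ssorrrpspopu
  sorted[15] = uups$ssorrrpspop
sorted[8] = rrpspopuups$ssor

Answer: rrpspopuups$ssor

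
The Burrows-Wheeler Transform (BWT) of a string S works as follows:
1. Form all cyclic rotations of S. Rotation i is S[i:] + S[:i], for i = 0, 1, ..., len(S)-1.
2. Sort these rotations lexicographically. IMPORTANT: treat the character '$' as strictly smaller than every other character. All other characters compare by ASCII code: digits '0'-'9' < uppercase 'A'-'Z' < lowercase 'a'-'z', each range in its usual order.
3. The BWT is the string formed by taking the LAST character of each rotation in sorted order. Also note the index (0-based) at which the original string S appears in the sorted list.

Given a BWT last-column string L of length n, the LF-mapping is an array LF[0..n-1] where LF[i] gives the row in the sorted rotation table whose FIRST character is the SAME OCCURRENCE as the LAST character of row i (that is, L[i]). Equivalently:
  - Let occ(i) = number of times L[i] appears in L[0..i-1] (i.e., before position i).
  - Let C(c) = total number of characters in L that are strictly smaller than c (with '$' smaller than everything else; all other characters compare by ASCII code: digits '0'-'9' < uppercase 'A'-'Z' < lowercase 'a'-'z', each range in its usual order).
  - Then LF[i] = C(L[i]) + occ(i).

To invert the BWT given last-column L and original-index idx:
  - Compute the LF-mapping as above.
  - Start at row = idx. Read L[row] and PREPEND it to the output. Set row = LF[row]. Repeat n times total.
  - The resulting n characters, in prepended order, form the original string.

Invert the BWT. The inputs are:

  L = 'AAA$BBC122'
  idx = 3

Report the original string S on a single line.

Answer: 2CA2BA1BA$

Derivation:
LF mapping: 4 5 6 0 7 8 9 1 2 3
Walk LF starting at row 3, prepending L[row]:
  step 1: row=3, L[3]='$', prepend. Next row=LF[3]=0
  step 2: row=0, L[0]='A', prepend. Next row=LF[0]=4
  step 3: row=4, L[4]='B', prepend. Next row=LF[4]=7
  step 4: row=7, L[7]='1', prepend. Next row=LF[7]=1
  step 5: row=1, L[1]='A', prepend. Next row=LF[1]=5
  step 6: row=5, L[5]='B', prepend. Next row=LF[5]=8
  step 7: row=8, L[8]='2', prepend. Next row=LF[8]=2
  step 8: row=2, L[2]='A', prepend. Next row=LF[2]=6
  step 9: row=6, L[6]='C', prepend. Next row=LF[6]=9
  step 10: row=9, L[9]='2', prepend. Next row=LF[9]=3
Reversed output: 2CA2BA1BA$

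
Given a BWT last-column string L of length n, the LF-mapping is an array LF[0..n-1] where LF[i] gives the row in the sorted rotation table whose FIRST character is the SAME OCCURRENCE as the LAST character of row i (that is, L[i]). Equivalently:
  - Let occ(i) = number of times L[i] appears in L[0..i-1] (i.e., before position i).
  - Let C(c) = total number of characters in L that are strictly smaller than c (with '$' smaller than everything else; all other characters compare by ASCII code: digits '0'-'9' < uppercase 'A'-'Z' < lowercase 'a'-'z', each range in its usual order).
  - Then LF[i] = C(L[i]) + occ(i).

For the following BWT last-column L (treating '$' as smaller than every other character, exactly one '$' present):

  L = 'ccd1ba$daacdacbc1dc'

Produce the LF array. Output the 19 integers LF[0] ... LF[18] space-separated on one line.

Answer: 9 10 15 1 7 3 0 16 4 5 11 17 6 12 8 13 2 18 14

Derivation:
Char counts: '$':1, '1':2, 'a':4, 'b':2, 'c':6, 'd':4
C (first-col start): C('$')=0, C('1')=1, C('a')=3, C('b')=7, C('c')=9, C('d')=15
L[0]='c': occ=0, LF[0]=C('c')+0=9+0=9
L[1]='c': occ=1, LF[1]=C('c')+1=9+1=10
L[2]='d': occ=0, LF[2]=C('d')+0=15+0=15
L[3]='1': occ=0, LF[3]=C('1')+0=1+0=1
L[4]='b': occ=0, LF[4]=C('b')+0=7+0=7
L[5]='a': occ=0, LF[5]=C('a')+0=3+0=3
L[6]='$': occ=0, LF[6]=C('$')+0=0+0=0
L[7]='d': occ=1, LF[7]=C('d')+1=15+1=16
L[8]='a': occ=1, LF[8]=C('a')+1=3+1=4
L[9]='a': occ=2, LF[9]=C('a')+2=3+2=5
L[10]='c': occ=2, LF[10]=C('c')+2=9+2=11
L[11]='d': occ=2, LF[11]=C('d')+2=15+2=17
L[12]='a': occ=3, LF[12]=C('a')+3=3+3=6
L[13]='c': occ=3, LF[13]=C('c')+3=9+3=12
L[14]='b': occ=1, LF[14]=C('b')+1=7+1=8
L[15]='c': occ=4, LF[15]=C('c')+4=9+4=13
L[16]='1': occ=1, LF[16]=C('1')+1=1+1=2
L[17]='d': occ=3, LF[17]=C('d')+3=15+3=18
L[18]='c': occ=5, LF[18]=C('c')+5=9+5=14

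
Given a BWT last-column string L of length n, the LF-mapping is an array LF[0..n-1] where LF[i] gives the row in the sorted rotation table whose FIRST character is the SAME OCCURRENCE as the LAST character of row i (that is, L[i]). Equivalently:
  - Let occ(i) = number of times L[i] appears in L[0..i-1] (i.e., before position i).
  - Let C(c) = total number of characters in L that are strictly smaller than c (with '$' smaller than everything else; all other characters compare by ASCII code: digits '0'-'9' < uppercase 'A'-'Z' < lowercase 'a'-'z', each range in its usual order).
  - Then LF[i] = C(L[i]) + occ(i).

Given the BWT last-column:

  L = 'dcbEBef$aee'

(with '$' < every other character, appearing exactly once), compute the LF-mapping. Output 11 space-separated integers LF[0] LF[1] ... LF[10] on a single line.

Answer: 6 5 4 2 1 7 10 0 3 8 9

Derivation:
Char counts: '$':1, 'B':1, 'E':1, 'a':1, 'b':1, 'c':1, 'd':1, 'e':3, 'f':1
C (first-col start): C('$')=0, C('B')=1, C('E')=2, C('a')=3, C('b')=4, C('c')=5, C('d')=6, C('e')=7, C('f')=10
L[0]='d': occ=0, LF[0]=C('d')+0=6+0=6
L[1]='c': occ=0, LF[1]=C('c')+0=5+0=5
L[2]='b': occ=0, LF[2]=C('b')+0=4+0=4
L[3]='E': occ=0, LF[3]=C('E')+0=2+0=2
L[4]='B': occ=0, LF[4]=C('B')+0=1+0=1
L[5]='e': occ=0, LF[5]=C('e')+0=7+0=7
L[6]='f': occ=0, LF[6]=C('f')+0=10+0=10
L[7]='$': occ=0, LF[7]=C('$')+0=0+0=0
L[8]='a': occ=0, LF[8]=C('a')+0=3+0=3
L[9]='e': occ=1, LF[9]=C('e')+1=7+1=8
L[10]='e': occ=2, LF[10]=C('e')+2=7+2=9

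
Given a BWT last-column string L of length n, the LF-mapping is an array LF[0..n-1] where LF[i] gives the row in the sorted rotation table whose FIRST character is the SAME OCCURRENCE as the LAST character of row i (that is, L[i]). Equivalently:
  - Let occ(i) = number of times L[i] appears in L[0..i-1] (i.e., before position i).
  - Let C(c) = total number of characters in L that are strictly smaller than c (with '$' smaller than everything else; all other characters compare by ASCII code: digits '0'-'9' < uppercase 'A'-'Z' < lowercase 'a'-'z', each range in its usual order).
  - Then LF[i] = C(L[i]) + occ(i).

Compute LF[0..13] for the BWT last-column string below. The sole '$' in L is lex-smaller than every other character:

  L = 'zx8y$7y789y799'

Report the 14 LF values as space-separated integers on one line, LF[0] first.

Char counts: '$':1, '7':3, '8':2, '9':3, 'x':1, 'y':3, 'z':1
C (first-col start): C('$')=0, C('7')=1, C('8')=4, C('9')=6, C('x')=9, C('y')=10, C('z')=13
L[0]='z': occ=0, LF[0]=C('z')+0=13+0=13
L[1]='x': occ=0, LF[1]=C('x')+0=9+0=9
L[2]='8': occ=0, LF[2]=C('8')+0=4+0=4
L[3]='y': occ=0, LF[3]=C('y')+0=10+0=10
L[4]='$': occ=0, LF[4]=C('$')+0=0+0=0
L[5]='7': occ=0, LF[5]=C('7')+0=1+0=1
L[6]='y': occ=1, LF[6]=C('y')+1=10+1=11
L[7]='7': occ=1, LF[7]=C('7')+1=1+1=2
L[8]='8': occ=1, LF[8]=C('8')+1=4+1=5
L[9]='9': occ=0, LF[9]=C('9')+0=6+0=6
L[10]='y': occ=2, LF[10]=C('y')+2=10+2=12
L[11]='7': occ=2, LF[11]=C('7')+2=1+2=3
L[12]='9': occ=1, LF[12]=C('9')+1=6+1=7
L[13]='9': occ=2, LF[13]=C('9')+2=6+2=8

Answer: 13 9 4 10 0 1 11 2 5 6 12 3 7 8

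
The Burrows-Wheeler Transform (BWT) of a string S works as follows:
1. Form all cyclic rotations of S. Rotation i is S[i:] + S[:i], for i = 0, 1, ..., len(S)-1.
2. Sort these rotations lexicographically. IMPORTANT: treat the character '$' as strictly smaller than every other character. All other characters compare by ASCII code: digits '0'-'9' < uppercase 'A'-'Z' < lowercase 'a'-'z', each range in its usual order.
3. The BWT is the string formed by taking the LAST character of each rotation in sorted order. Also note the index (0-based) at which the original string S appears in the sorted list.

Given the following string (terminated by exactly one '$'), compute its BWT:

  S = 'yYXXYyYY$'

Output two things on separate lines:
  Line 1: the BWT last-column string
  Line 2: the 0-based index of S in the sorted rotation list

All 9 rotations (rotation i = S[i:]+S[:i]):
  rot[0] = yYXXYyYY$
  rot[1] = YXXYyYY$y
  rot[2] = XXYyYY$yY
  rot[3] = XYyYY$yYX
  rot[4] = YyYY$yYXX
  rot[5] = yYY$yYXXY
  rot[6] = YY$yYXXYy
  rot[7] = Y$yYXXYyY
  rot[8] = $yYXXYyYY
Sorted (with $ < everything):
  sorted[0] = $yYXXYyYY  (last char: 'Y')
  sorted[1] = XXYyYY$yY  (last char: 'Y')
  sorted[2] = XYyYY$yYX  (last char: 'X')
  sorted[3] = Y$yYXXYyY  (last char: 'Y')
  sorted[4] = YXXYyYY$y  (last char: 'y')
  sorted[5] = YY$yYXXYy  (last char: 'y')
  sorted[6] = YyYY$yYXX  (last char: 'X')
  sorted[7] = yYXXYyYY$  (last char: '$')
  sorted[8] = yYY$yYXXY  (last char: 'Y')
Last column: YYXYyyX$Y
Original string S is at sorted index 7

Answer: YYXYyyX$Y
7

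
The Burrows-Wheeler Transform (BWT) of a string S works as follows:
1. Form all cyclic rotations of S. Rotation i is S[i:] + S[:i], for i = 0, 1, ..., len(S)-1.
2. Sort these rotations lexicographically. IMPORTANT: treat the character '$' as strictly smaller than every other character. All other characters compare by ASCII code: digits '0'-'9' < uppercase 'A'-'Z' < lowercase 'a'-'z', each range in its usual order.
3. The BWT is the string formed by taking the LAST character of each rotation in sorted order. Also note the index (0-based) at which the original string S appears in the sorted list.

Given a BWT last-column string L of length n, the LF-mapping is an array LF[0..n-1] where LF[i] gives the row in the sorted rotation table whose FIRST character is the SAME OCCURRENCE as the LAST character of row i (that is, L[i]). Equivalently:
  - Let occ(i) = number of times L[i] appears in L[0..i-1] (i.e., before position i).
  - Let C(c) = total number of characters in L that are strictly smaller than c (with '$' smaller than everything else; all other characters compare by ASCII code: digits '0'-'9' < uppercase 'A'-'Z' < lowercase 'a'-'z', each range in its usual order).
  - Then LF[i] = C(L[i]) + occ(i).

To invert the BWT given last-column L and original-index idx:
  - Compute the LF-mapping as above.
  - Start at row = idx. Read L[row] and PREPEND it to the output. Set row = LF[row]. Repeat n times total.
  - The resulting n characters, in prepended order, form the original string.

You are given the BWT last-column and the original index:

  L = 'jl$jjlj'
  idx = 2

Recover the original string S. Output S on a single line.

LF mapping: 1 5 0 2 3 6 4
Walk LF starting at row 2, prepending L[row]:
  step 1: row=2, L[2]='$', prepend. Next row=LF[2]=0
  step 2: row=0, L[0]='j', prepend. Next row=LF[0]=1
  step 3: row=1, L[1]='l', prepend. Next row=LF[1]=5
  step 4: row=5, L[5]='l', prepend. Next row=LF[5]=6
  step 5: row=6, L[6]='j', prepend. Next row=LF[6]=4
  step 6: row=4, L[4]='j', prepend. Next row=LF[4]=3
  step 7: row=3, L[3]='j', prepend. Next row=LF[3]=2
Reversed output: jjjllj$

Answer: jjjllj$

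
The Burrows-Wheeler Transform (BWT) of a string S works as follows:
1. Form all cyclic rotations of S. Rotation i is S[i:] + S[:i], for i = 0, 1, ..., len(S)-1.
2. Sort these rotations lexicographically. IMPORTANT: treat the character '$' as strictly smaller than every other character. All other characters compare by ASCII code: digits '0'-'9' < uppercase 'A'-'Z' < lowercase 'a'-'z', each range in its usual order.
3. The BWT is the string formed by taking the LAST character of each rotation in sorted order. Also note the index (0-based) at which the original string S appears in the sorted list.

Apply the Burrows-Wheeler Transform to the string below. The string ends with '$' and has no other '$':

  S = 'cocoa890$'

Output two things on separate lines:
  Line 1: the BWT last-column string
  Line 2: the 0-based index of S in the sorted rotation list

Answer: 09a8oo$cc
6

Derivation:
All 9 rotations (rotation i = S[i:]+S[:i]):
  rot[0] = cocoa890$
  rot[1] = ocoa890$c
  rot[2] = coa890$co
  rot[3] = oa890$coc
  rot[4] = a890$coco
  rot[5] = 890$cocoa
  rot[6] = 90$cocoa8
  rot[7] = 0$cocoa89
  rot[8] = $cocoa890
Sorted (with $ < everything):
  sorted[0] = $cocoa890  (last char: '0')
  sorted[1] = 0$cocoa89  (last char: '9')
  sorted[2] = 890$cocoa  (last char: 'a')
  sorted[3] = 90$cocoa8  (last char: '8')
  sorted[4] = a890$coco  (last char: 'o')
  sorted[5] = coa890$co  (last char: 'o')
  sorted[6] = cocoa890$  (last char: '$')
  sorted[7] = oa890$coc  (last char: 'c')
  sorted[8] = ocoa890$c  (last char: 'c')
Last column: 09a8oo$cc
Original string S is at sorted index 6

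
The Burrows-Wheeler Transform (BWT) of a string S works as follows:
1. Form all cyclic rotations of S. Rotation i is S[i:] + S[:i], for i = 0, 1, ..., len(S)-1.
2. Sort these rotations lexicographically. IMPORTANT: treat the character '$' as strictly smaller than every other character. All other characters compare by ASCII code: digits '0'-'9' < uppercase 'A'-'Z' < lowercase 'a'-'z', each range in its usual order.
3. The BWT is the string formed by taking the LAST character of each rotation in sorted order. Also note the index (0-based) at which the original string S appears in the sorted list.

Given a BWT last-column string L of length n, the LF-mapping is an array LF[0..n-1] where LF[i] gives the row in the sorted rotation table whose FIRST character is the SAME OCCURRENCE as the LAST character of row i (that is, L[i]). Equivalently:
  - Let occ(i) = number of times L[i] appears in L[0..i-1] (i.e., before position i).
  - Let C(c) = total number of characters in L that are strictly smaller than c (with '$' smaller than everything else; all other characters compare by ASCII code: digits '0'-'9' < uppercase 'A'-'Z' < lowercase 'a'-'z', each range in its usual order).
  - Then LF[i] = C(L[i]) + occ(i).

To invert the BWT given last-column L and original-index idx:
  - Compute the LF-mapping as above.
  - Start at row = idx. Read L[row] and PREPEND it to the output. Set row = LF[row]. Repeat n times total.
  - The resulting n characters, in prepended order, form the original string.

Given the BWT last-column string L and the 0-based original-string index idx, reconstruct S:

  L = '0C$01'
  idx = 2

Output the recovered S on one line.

LF mapping: 1 4 0 2 3
Walk LF starting at row 2, prepending L[row]:
  step 1: row=2, L[2]='$', prepend. Next row=LF[2]=0
  step 2: row=0, L[0]='0', prepend. Next row=LF[0]=1
  step 3: row=1, L[1]='C', prepend. Next row=LF[1]=4
  step 4: row=4, L[4]='1', prepend. Next row=LF[4]=3
  step 5: row=3, L[3]='0', prepend. Next row=LF[3]=2
Reversed output: 01C0$

Answer: 01C0$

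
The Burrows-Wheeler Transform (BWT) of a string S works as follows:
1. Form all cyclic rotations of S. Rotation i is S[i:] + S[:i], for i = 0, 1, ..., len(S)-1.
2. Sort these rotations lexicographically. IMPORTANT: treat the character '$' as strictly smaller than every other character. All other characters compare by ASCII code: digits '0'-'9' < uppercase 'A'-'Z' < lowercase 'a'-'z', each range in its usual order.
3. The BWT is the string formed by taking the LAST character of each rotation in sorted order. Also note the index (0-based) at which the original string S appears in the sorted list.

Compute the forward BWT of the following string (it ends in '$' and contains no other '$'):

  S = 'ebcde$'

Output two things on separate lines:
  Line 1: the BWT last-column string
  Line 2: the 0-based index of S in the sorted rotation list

Answer: eebcd$
5

Derivation:
All 6 rotations (rotation i = S[i:]+S[:i]):
  rot[0] = ebcde$
  rot[1] = bcde$e
  rot[2] = cde$eb
  rot[3] = de$ebc
  rot[4] = e$ebcd
  rot[5] = $ebcde
Sorted (with $ < everything):
  sorted[0] = $ebcde  (last char: 'e')
  sorted[1] = bcde$e  (last char: 'e')
  sorted[2] = cde$eb  (last char: 'b')
  sorted[3] = de$ebc  (last char: 'c')
  sorted[4] = e$ebcd  (last char: 'd')
  sorted[5] = ebcde$  (last char: '$')
Last column: eebcd$
Original string S is at sorted index 5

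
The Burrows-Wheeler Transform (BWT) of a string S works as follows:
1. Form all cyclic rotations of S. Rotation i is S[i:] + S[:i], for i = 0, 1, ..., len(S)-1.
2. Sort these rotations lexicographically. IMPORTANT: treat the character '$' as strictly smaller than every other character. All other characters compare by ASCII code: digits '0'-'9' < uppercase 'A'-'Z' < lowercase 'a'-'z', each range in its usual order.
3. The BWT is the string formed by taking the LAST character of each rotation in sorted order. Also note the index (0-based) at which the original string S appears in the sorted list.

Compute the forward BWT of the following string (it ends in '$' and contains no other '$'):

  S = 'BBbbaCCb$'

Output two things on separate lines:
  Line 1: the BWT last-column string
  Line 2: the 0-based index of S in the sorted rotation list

Answer: b$BaCbCbB
1

Derivation:
All 9 rotations (rotation i = S[i:]+S[:i]):
  rot[0] = BBbbaCCb$
  rot[1] = BbbaCCb$B
  rot[2] = bbaCCb$BB
  rot[3] = baCCb$BBb
  rot[4] = aCCb$BBbb
  rot[5] = CCb$BBbba
  rot[6] = Cb$BBbbaC
  rot[7] = b$BBbbaCC
  rot[8] = $BBbbaCCb
Sorted (with $ < everything):
  sorted[0] = $BBbbaCCb  (last char: 'b')
  sorted[1] = BBbbaCCb$  (last char: '$')
  sorted[2] = BbbaCCb$B  (last char: 'B')
  sorted[3] = CCb$BBbba  (last char: 'a')
  sorted[4] = Cb$BBbbaC  (last char: 'C')
  sorted[5] = aCCb$BBbb  (last char: 'b')
  sorted[6] = b$BBbbaCC  (last char: 'C')
  sorted[7] = baCCb$BBb  (last char: 'b')
  sorted[8] = bbaCCb$BB  (last char: 'B')
Last column: b$BaCbCbB
Original string S is at sorted index 1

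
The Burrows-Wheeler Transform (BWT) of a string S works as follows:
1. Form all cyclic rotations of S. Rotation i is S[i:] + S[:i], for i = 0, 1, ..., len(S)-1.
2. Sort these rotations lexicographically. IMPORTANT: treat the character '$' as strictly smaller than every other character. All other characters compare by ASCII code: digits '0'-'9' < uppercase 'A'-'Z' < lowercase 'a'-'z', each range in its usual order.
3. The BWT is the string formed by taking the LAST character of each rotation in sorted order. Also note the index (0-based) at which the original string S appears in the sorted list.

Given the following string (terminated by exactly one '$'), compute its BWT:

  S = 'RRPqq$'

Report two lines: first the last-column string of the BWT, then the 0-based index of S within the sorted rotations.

All 6 rotations (rotation i = S[i:]+S[:i]):
  rot[0] = RRPqq$
  rot[1] = RPqq$R
  rot[2] = Pqq$RR
  rot[3] = qq$RRP
  rot[4] = q$RRPq
  rot[5] = $RRPqq
Sorted (with $ < everything):
  sorted[0] = $RRPqq  (last char: 'q')
  sorted[1] = Pqq$RR  (last char: 'R')
  sorted[2] = RPqq$R  (last char: 'R')
  sorted[3] = RRPqq$  (last char: '$')
  sorted[4] = q$RRPq  (last char: 'q')
  sorted[5] = qq$RRP  (last char: 'P')
Last column: qRR$qP
Original string S is at sorted index 3

Answer: qRR$qP
3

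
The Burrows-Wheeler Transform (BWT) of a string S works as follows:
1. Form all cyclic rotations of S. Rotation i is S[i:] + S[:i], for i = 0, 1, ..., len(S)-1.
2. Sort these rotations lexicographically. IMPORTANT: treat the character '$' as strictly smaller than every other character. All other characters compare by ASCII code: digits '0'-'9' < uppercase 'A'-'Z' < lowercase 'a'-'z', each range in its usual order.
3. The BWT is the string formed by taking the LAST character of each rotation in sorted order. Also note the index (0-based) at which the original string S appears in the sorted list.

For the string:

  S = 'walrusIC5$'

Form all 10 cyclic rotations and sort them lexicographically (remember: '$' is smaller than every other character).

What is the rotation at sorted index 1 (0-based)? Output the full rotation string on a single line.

Answer: 5$walrusIC

Derivation:
All 10 rotations (rotation i = S[i:]+S[:i]):
  rot[0] = walrusIC5$
  rot[1] = alrusIC5$w
  rot[2] = lrusIC5$wa
  rot[3] = rusIC5$wal
  rot[4] = usIC5$walr
  rot[5] = sIC5$walru
  rot[6] = IC5$walrus
  rot[7] = C5$walrusI
  rot[8] = 5$walrusIC
  rot[9] = $walrusIC5
Sorted (with $ < everything):
  sorted[0] = $walrusIC5
  sorted[1] = 5$walrusIC
  sorted[2] = C5$walrusI
  sorted[3] = IC5$walrus
  sorted[4] = alrusIC5$w
  sorted[5] = lrusIC5$wa
  sorted[6] = rusIC5$wal
  sorted[7] = sIC5$walru
  sorted[8] = usIC5$walr
  sorted[9] = walrusIC5$
sorted[1] = 5$walrusIC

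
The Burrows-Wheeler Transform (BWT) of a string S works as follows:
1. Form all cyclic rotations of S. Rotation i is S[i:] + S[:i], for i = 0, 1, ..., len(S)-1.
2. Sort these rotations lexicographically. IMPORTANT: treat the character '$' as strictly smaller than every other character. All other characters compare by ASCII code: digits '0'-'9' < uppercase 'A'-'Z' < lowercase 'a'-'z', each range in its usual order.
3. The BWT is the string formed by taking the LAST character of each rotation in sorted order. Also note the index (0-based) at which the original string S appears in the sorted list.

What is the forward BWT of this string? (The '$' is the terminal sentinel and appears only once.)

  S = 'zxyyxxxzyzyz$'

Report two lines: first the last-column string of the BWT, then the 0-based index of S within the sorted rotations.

All 13 rotations (rotation i = S[i:]+S[:i]):
  rot[0] = zxyyxxxzyzyz$
  rot[1] = xyyxxxzyzyz$z
  rot[2] = yyxxxzyzyz$zx
  rot[3] = yxxxzyzyz$zxy
  rot[4] = xxxzyzyz$zxyy
  rot[5] = xxzyzyz$zxyyx
  rot[6] = xzyzyz$zxyyxx
  rot[7] = zyzyz$zxyyxxx
  rot[8] = yzyz$zxyyxxxz
  rot[9] = zyz$zxyyxxxzy
  rot[10] = yz$zxyyxxxzyz
  rot[11] = z$zxyyxxxzyzy
  rot[12] = $zxyyxxxzyzyz
Sorted (with $ < everything):
  sorted[0] = $zxyyxxxzyzyz  (last char: 'z')
  sorted[1] = xxxzyzyz$zxyy  (last char: 'y')
  sorted[2] = xxzyzyz$zxyyx  (last char: 'x')
  sorted[3] = xyyxxxzyzyz$z  (last char: 'z')
  sorted[4] = xzyzyz$zxyyxx  (last char: 'x')
  sorted[5] = yxxxzyzyz$zxy  (last char: 'y')
  sorted[6] = yyxxxzyzyz$zx  (last char: 'x')
  sorted[7] = yz$zxyyxxxzyz  (last char: 'z')
  sorted[8] = yzyz$zxyyxxxz  (last char: 'z')
  sorted[9] = z$zxyyxxxzyzy  (last char: 'y')
  sorted[10] = zxyyxxxzyzyz$  (last char: '$')
  sorted[11] = zyz$zxyyxxxzy  (last char: 'y')
  sorted[12] = zyzyz$zxyyxxx  (last char: 'x')
Last column: zyxzxyxzzy$yx
Original string S is at sorted index 10

Answer: zyxzxyxzzy$yx
10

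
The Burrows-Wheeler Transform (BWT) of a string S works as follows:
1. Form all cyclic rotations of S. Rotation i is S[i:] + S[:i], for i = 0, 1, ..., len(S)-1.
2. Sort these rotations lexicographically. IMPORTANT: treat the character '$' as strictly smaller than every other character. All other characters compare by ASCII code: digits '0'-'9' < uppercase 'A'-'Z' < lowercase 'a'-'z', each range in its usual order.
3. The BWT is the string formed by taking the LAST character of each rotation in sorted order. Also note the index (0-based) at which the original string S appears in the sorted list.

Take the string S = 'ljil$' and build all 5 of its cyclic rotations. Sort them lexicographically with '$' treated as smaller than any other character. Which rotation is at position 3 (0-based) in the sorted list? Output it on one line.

Answer: l$lji

Derivation:
All 5 rotations (rotation i = S[i:]+S[:i]):
  rot[0] = ljil$
  rot[1] = jil$l
  rot[2] = il$lj
  rot[3] = l$lji
  rot[4] = $ljil
Sorted (with $ < everything):
  sorted[0] = $ljil
  sorted[1] = il$lj
  sorted[2] = jil$l
  sorted[3] = l$lji
  sorted[4] = ljil$
sorted[3] = l$lji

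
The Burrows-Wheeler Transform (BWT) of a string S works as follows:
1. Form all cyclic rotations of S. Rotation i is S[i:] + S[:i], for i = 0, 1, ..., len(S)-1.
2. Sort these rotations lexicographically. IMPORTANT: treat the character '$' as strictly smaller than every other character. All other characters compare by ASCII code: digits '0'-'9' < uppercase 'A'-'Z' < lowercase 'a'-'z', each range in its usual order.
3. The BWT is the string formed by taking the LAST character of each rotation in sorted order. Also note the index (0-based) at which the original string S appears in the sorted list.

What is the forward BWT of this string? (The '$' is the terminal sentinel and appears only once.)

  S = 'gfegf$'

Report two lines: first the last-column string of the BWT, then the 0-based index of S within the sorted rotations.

Answer: ffgge$
5

Derivation:
All 6 rotations (rotation i = S[i:]+S[:i]):
  rot[0] = gfegf$
  rot[1] = fegf$g
  rot[2] = egf$gf
  rot[3] = gf$gfe
  rot[4] = f$gfeg
  rot[5] = $gfegf
Sorted (with $ < everything):
  sorted[0] = $gfegf  (last char: 'f')
  sorted[1] = egf$gf  (last char: 'f')
  sorted[2] = f$gfeg  (last char: 'g')
  sorted[3] = fegf$g  (last char: 'g')
  sorted[4] = gf$gfe  (last char: 'e')
  sorted[5] = gfegf$  (last char: '$')
Last column: ffgge$
Original string S is at sorted index 5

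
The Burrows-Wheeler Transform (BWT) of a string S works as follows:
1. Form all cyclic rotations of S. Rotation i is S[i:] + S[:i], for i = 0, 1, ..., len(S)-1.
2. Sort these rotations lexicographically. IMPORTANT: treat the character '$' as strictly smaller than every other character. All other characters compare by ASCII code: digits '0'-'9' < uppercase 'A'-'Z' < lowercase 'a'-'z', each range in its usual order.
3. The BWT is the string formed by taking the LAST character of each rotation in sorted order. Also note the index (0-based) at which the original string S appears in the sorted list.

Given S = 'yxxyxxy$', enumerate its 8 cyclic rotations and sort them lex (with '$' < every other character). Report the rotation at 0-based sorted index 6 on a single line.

All 8 rotations (rotation i = S[i:]+S[:i]):
  rot[0] = yxxyxxy$
  rot[1] = xxyxxy$y
  rot[2] = xyxxy$yx
  rot[3] = yxxy$yxx
  rot[4] = xxy$yxxy
  rot[5] = xy$yxxyx
  rot[6] = y$yxxyxx
  rot[7] = $yxxyxxy
Sorted (with $ < everything):
  sorted[0] = $yxxyxxy
  sorted[1] = xxy$yxxy
  sorted[2] = xxyxxy$y
  sorted[3] = xy$yxxyx
  sorted[4] = xyxxy$yx
  sorted[5] = y$yxxyxx
  sorted[6] = yxxy$yxx
  sorted[7] = yxxyxxy$
sorted[6] = yxxy$yxx

Answer: yxxy$yxx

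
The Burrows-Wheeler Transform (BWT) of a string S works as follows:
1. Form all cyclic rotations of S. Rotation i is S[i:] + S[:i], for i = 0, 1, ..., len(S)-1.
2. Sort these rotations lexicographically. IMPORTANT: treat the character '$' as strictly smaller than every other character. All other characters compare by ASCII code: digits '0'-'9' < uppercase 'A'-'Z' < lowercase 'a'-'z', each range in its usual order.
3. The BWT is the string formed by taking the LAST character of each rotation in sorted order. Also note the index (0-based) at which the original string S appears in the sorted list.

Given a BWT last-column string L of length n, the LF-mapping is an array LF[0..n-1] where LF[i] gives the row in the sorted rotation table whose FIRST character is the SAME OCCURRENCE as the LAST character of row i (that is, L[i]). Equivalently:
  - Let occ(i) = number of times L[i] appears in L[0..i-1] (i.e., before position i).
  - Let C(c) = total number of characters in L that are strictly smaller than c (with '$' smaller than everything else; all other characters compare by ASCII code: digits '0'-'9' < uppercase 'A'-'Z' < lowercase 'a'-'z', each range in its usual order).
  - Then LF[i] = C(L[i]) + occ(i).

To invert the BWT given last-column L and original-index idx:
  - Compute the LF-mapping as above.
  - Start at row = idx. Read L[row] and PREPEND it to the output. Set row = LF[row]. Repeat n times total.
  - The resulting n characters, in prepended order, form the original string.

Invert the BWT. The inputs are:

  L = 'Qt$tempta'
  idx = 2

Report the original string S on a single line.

LF mapping: 1 6 0 7 3 4 5 8 2
Walk LF starting at row 2, prepending L[row]:
  step 1: row=2, L[2]='$', prepend. Next row=LF[2]=0
  step 2: row=0, L[0]='Q', prepend. Next row=LF[0]=1
  step 3: row=1, L[1]='t', prepend. Next row=LF[1]=6
  step 4: row=6, L[6]='p', prepend. Next row=LF[6]=5
  step 5: row=5, L[5]='m', prepend. Next row=LF[5]=4
  step 6: row=4, L[4]='e', prepend. Next row=LF[4]=3
  step 7: row=3, L[3]='t', prepend. Next row=LF[3]=7
  step 8: row=7, L[7]='t', prepend. Next row=LF[7]=8
  step 9: row=8, L[8]='a', prepend. Next row=LF[8]=2
Reversed output: attemptQ$

Answer: attemptQ$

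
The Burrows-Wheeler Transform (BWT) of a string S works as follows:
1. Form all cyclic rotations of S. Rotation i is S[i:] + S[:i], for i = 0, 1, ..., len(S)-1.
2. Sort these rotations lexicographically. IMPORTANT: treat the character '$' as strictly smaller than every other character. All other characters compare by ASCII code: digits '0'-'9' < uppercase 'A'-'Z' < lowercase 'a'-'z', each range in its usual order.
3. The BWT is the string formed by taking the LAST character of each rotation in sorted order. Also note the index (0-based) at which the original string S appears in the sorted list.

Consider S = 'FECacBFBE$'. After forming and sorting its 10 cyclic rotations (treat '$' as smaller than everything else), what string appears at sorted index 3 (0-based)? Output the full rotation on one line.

Answer: CacBFBE$FE

Derivation:
All 10 rotations (rotation i = S[i:]+S[:i]):
  rot[0] = FECacBFBE$
  rot[1] = ECacBFBE$F
  rot[2] = CacBFBE$FE
  rot[3] = acBFBE$FEC
  rot[4] = cBFBE$FECa
  rot[5] = BFBE$FECac
  rot[6] = FBE$FECacB
  rot[7] = BE$FECacBF
  rot[8] = E$FECacBFB
  rot[9] = $FECacBFBE
Sorted (with $ < everything):
  sorted[0] = $FECacBFBE
  sorted[1] = BE$FECacBF
  sorted[2] = BFBE$FECac
  sorted[3] = CacBFBE$FE
  sorted[4] = E$FECacBFB
  sorted[5] = ECacBFBE$F
  sorted[6] = FBE$FECacB
  sorted[7] = FECacBFBE$
  sorted[8] = acBFBE$FEC
  sorted[9] = cBFBE$FECa
sorted[3] = CacBFBE$FE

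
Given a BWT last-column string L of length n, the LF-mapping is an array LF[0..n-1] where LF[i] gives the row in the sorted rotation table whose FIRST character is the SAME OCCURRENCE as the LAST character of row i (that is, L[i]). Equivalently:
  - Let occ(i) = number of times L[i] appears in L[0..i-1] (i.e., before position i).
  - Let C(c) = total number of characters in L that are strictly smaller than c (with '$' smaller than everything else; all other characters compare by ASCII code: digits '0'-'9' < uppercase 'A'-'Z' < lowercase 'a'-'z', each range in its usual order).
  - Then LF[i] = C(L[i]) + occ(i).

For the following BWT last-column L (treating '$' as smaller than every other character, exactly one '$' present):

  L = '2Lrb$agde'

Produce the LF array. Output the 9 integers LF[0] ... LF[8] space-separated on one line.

Char counts: '$':1, '2':1, 'L':1, 'a':1, 'b':1, 'd':1, 'e':1, 'g':1, 'r':1
C (first-col start): C('$')=0, C('2')=1, C('L')=2, C('a')=3, C('b')=4, C('d')=5, C('e')=6, C('g')=7, C('r')=8
L[0]='2': occ=0, LF[0]=C('2')+0=1+0=1
L[1]='L': occ=0, LF[1]=C('L')+0=2+0=2
L[2]='r': occ=0, LF[2]=C('r')+0=8+0=8
L[3]='b': occ=0, LF[3]=C('b')+0=4+0=4
L[4]='$': occ=0, LF[4]=C('$')+0=0+0=0
L[5]='a': occ=0, LF[5]=C('a')+0=3+0=3
L[6]='g': occ=0, LF[6]=C('g')+0=7+0=7
L[7]='d': occ=0, LF[7]=C('d')+0=5+0=5
L[8]='e': occ=0, LF[8]=C('e')+0=6+0=6

Answer: 1 2 8 4 0 3 7 5 6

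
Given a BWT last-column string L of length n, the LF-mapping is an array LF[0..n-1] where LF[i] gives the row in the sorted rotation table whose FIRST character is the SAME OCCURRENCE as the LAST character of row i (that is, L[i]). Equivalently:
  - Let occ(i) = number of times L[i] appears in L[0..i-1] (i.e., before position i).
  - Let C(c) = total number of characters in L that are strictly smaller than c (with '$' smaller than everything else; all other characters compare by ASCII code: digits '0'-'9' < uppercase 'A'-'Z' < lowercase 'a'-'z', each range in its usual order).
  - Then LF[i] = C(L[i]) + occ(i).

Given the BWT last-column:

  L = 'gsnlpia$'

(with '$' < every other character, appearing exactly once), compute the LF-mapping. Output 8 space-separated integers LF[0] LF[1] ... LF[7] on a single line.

Answer: 2 7 5 4 6 3 1 0

Derivation:
Char counts: '$':1, 'a':1, 'g':1, 'i':1, 'l':1, 'n':1, 'p':1, 's':1
C (first-col start): C('$')=0, C('a')=1, C('g')=2, C('i')=3, C('l')=4, C('n')=5, C('p')=6, C('s')=7
L[0]='g': occ=0, LF[0]=C('g')+0=2+0=2
L[1]='s': occ=0, LF[1]=C('s')+0=7+0=7
L[2]='n': occ=0, LF[2]=C('n')+0=5+0=5
L[3]='l': occ=0, LF[3]=C('l')+0=4+0=4
L[4]='p': occ=0, LF[4]=C('p')+0=6+0=6
L[5]='i': occ=0, LF[5]=C('i')+0=3+0=3
L[6]='a': occ=0, LF[6]=C('a')+0=1+0=1
L[7]='$': occ=0, LF[7]=C('$')+0=0+0=0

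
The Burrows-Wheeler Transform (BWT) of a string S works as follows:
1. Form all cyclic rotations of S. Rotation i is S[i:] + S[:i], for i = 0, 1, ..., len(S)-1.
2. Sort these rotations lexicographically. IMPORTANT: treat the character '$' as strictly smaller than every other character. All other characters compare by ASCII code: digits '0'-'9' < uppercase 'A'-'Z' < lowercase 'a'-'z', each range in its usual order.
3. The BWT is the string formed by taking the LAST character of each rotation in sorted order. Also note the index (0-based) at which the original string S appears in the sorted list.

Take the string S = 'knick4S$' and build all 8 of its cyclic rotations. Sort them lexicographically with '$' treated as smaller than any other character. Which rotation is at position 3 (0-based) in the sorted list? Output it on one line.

All 8 rotations (rotation i = S[i:]+S[:i]):
  rot[0] = knick4S$
  rot[1] = nick4S$k
  rot[2] = ick4S$kn
  rot[3] = ck4S$kni
  rot[4] = k4S$knic
  rot[5] = 4S$knick
  rot[6] = S$knick4
  rot[7] = $knick4S
Sorted (with $ < everything):
  sorted[0] = $knick4S
  sorted[1] = 4S$knick
  sorted[2] = S$knick4
  sorted[3] = ck4S$kni
  sorted[4] = ick4S$kn
  sorted[5] = k4S$knic
  sorted[6] = knick4S$
  sorted[7] = nick4S$k
sorted[3] = ck4S$kni

Answer: ck4S$kni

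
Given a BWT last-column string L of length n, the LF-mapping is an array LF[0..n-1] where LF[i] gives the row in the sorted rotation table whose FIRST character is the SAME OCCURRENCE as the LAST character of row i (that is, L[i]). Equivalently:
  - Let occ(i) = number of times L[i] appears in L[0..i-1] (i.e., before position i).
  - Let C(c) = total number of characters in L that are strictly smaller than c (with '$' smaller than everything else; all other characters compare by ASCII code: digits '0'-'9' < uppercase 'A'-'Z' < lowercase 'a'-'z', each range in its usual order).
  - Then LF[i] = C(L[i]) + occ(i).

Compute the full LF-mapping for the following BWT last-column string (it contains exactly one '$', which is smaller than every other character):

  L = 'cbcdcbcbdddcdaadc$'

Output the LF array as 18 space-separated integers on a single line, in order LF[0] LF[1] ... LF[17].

Answer: 6 3 7 12 8 4 9 5 13 14 15 10 16 1 2 17 11 0

Derivation:
Char counts: '$':1, 'a':2, 'b':3, 'c':6, 'd':6
C (first-col start): C('$')=0, C('a')=1, C('b')=3, C('c')=6, C('d')=12
L[0]='c': occ=0, LF[0]=C('c')+0=6+0=6
L[1]='b': occ=0, LF[1]=C('b')+0=3+0=3
L[2]='c': occ=1, LF[2]=C('c')+1=6+1=7
L[3]='d': occ=0, LF[3]=C('d')+0=12+0=12
L[4]='c': occ=2, LF[4]=C('c')+2=6+2=8
L[5]='b': occ=1, LF[5]=C('b')+1=3+1=4
L[6]='c': occ=3, LF[6]=C('c')+3=6+3=9
L[7]='b': occ=2, LF[7]=C('b')+2=3+2=5
L[8]='d': occ=1, LF[8]=C('d')+1=12+1=13
L[9]='d': occ=2, LF[9]=C('d')+2=12+2=14
L[10]='d': occ=3, LF[10]=C('d')+3=12+3=15
L[11]='c': occ=4, LF[11]=C('c')+4=6+4=10
L[12]='d': occ=4, LF[12]=C('d')+4=12+4=16
L[13]='a': occ=0, LF[13]=C('a')+0=1+0=1
L[14]='a': occ=1, LF[14]=C('a')+1=1+1=2
L[15]='d': occ=5, LF[15]=C('d')+5=12+5=17
L[16]='c': occ=5, LF[16]=C('c')+5=6+5=11
L[17]='$': occ=0, LF[17]=C('$')+0=0+0=0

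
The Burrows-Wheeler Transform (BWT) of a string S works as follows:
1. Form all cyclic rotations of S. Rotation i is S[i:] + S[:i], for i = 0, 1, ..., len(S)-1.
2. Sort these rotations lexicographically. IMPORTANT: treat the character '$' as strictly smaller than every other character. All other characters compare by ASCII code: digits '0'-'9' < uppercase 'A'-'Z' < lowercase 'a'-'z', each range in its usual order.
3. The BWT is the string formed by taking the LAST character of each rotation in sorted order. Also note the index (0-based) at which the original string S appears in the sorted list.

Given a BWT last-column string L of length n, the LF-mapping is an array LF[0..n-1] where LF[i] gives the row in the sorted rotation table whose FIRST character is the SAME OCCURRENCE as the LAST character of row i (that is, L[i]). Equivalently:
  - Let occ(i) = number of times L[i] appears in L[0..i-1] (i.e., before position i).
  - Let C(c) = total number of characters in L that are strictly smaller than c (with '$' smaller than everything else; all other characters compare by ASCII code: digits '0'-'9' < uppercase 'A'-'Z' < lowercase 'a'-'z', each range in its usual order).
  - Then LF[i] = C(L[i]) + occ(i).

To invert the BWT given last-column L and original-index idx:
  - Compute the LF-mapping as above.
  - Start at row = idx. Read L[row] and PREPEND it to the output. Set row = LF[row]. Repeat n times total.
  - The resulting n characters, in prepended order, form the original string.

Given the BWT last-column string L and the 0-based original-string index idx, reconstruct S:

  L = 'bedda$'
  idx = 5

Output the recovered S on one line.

Answer: eaddb$

Derivation:
LF mapping: 2 5 3 4 1 0
Walk LF starting at row 5, prepending L[row]:
  step 1: row=5, L[5]='$', prepend. Next row=LF[5]=0
  step 2: row=0, L[0]='b', prepend. Next row=LF[0]=2
  step 3: row=2, L[2]='d', prepend. Next row=LF[2]=3
  step 4: row=3, L[3]='d', prepend. Next row=LF[3]=4
  step 5: row=4, L[4]='a', prepend. Next row=LF[4]=1
  step 6: row=1, L[1]='e', prepend. Next row=LF[1]=5
Reversed output: eaddb$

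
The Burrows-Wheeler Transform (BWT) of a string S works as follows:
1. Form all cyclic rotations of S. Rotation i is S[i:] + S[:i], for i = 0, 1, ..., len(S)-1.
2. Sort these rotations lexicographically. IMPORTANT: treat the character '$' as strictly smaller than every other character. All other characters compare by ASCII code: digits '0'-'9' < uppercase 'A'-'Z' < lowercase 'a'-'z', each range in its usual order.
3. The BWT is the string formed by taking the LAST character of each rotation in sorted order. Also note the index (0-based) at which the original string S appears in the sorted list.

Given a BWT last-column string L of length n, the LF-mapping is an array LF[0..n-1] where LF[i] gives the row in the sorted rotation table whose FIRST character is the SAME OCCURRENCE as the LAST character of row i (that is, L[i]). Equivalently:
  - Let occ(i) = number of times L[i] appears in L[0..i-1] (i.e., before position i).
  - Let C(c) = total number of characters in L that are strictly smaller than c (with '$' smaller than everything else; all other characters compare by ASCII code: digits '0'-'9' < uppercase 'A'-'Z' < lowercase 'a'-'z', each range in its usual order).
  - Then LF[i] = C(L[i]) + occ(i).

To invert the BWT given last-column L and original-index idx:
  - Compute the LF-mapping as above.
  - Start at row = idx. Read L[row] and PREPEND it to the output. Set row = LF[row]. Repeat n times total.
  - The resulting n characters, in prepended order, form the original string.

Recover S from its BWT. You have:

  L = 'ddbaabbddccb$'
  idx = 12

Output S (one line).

Answer: dcdababbbdcd$

Derivation:
LF mapping: 9 10 3 1 2 4 5 11 12 7 8 6 0
Walk LF starting at row 12, prepending L[row]:
  step 1: row=12, L[12]='$', prepend. Next row=LF[12]=0
  step 2: row=0, L[0]='d', prepend. Next row=LF[0]=9
  step 3: row=9, L[9]='c', prepend. Next row=LF[9]=7
  step 4: row=7, L[7]='d', prepend. Next row=LF[7]=11
  step 5: row=11, L[11]='b', prepend. Next row=LF[11]=6
  step 6: row=6, L[6]='b', prepend. Next row=LF[6]=5
  step 7: row=5, L[5]='b', prepend. Next row=LF[5]=4
  step 8: row=4, L[4]='a', prepend. Next row=LF[4]=2
  step 9: row=2, L[2]='b', prepend. Next row=LF[2]=3
  step 10: row=3, L[3]='a', prepend. Next row=LF[3]=1
  step 11: row=1, L[1]='d', prepend. Next row=LF[1]=10
  step 12: row=10, L[10]='c', prepend. Next row=LF[10]=8
  step 13: row=8, L[8]='d', prepend. Next row=LF[8]=12
Reversed output: dcdababbbdcd$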